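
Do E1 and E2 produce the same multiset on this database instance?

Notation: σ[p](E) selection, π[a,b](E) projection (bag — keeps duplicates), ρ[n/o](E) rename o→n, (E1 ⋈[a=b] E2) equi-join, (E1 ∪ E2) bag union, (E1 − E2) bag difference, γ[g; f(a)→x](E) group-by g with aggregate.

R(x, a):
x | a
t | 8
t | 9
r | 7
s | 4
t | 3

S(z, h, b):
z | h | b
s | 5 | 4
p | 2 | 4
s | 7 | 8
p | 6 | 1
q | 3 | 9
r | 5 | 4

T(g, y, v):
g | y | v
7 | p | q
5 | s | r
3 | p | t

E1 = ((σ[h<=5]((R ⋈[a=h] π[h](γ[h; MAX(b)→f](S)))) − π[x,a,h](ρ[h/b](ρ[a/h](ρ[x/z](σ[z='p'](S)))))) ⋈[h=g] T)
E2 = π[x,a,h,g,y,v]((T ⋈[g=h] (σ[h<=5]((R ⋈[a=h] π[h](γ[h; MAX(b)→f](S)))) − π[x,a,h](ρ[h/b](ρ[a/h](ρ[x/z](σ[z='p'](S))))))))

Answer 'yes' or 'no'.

E1 stepwise |·|:
  R → 5
  S → 6
  γ[h; MAX(b)→f](S) → 5
  π[h](γ[h; MAX(b)→f](S)) → 5
  (R ⋈[a=h] π[h](γ[h; MAX(b)→f](S))) → 2
  σ[h<=5]((R ⋈[a=h] π[h](γ[h; MAX(b)→f](S)))) → 1
  S → 6
  σ[z='p'](S) → 2
  ρ[x/z](σ[z='p'](S)) → 2
  ρ[a/h](ρ[x/z](σ[z='p'](S))) → 2
  ρ[h/b](ρ[a/h](ρ[x/z](σ[z='p'](S)))) → 2
  π[x,a,h](ρ[h/b](ρ[a/h](ρ[x/z](σ[z='p'](S))))) → 2
  (σ[h<=5]((R ⋈[a=h] π[h](γ[h; MAX(b)→f](S)))) − π[x,a,h](ρ[h/b](ρ[a/h](ρ[x/z](σ[z='p'](S)))))) → 1
  T → 3
  ((σ[h<=5]((R ⋈[a=h] π[h](γ[h; MAX(b)→f](S)))) − π[x,a,h](ρ[h/b](ρ[a/h](ρ[x/z](σ[z='p'](S)))))) ⋈[h=g] T) → 1
E2 stepwise |·|:
  T → 3
  R → 5
  S → 6
  γ[h; MAX(b)→f](S) → 5
  π[h](γ[h; MAX(b)→f](S)) → 5
  (R ⋈[a=h] π[h](γ[h; MAX(b)→f](S))) → 2
  σ[h<=5]((R ⋈[a=h] π[h](γ[h; MAX(b)→f](S)))) → 1
  S → 6
  σ[z='p'](S) → 2
  ρ[x/z](σ[z='p'](S)) → 2
  ρ[a/h](ρ[x/z](σ[z='p'](S))) → 2
  ρ[h/b](ρ[a/h](ρ[x/z](σ[z='p'](S)))) → 2
  π[x,a,h](ρ[h/b](ρ[a/h](ρ[x/z](σ[z='p'](S))))) → 2
  (σ[h<=5]((R ⋈[a=h] π[h](γ[h; MAX(b)→f](S)))) − π[x,a,h](ρ[h/b](ρ[a/h](ρ[x/z](σ[z='p'](S)))))) → 1
  (T ⋈[g=h] (σ[h<=5]((R ⋈[a=h] π[h](γ[h; MAX(b)→f](S)))) − π[x,a,h](ρ[h/b](ρ[a/h](ρ[x/z](σ[z='p'](S))))))) → 1
  π[x,a,h,g,y,v]((T ⋈[g=h] (σ[h<=5]((R ⋈[a=h] π[h](γ[h; MAX(b)→f](S)))) − π[x,a,h](ρ[h/b](ρ[a/h](ρ[x/z](σ[z='p'](S)))))))) → 1

E1 and E2 produce the same multiset:
x | a | h | g | y | v
t | 3 | 3 | 3 | p | t

yes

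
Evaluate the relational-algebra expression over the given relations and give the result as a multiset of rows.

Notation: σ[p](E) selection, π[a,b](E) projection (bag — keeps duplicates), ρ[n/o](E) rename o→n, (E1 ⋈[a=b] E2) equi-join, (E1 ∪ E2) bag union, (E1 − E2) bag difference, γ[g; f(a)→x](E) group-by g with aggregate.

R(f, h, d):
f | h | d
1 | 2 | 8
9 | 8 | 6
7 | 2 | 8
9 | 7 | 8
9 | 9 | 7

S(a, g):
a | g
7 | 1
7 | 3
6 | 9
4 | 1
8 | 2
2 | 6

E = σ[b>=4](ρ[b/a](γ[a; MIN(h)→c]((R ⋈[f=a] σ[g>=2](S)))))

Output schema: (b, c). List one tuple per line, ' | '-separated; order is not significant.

Stepwise |·|:
  R → 5
  S → 6
  σ[g>=2](S) → 4
  (R ⋈[f=a] σ[g>=2](S)) → 1
  γ[a; MIN(h)→c]((R ⋈[f=a] σ[g>=2](S))) → 1
  ρ[b/a](γ[a; MIN(h)→c]((R ⋈[f=a] σ[g>=2](S)))) → 1
  σ[b>=4](ρ[b/a](γ[a; MIN(h)→c]((R ⋈[f=a] σ[g>=2](S))))) → 1

== RESULT ==
b | c
7 | 2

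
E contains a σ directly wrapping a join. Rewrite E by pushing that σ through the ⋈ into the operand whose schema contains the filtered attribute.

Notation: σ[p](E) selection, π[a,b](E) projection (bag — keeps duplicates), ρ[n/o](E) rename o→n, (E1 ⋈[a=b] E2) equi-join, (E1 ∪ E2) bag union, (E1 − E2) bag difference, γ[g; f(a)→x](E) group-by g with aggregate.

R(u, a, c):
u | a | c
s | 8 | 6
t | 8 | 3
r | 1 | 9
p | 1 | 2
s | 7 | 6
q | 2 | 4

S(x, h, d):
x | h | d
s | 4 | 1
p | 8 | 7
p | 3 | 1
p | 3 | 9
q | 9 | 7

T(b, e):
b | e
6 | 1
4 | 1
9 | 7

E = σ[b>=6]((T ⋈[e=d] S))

σ filters on b, owned by the left side.
E' = (σ[b>=6](T) ⋈[e=d] S)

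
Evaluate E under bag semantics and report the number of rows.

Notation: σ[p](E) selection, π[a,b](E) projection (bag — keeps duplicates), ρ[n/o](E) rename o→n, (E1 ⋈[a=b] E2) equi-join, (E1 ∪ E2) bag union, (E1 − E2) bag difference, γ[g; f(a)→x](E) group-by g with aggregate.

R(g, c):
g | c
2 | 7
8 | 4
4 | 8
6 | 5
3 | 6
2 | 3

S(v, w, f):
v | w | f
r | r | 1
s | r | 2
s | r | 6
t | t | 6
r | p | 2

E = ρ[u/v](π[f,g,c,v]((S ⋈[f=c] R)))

Stepwise |·|:
  S → 5
  R → 6
  (S ⋈[f=c] R) → 2
  π[f,g,c,v]((S ⋈[f=c] R)) → 2
  ρ[u/v](π[f,g,c,v]((S ⋈[f=c] R))) → 2

|E| = 2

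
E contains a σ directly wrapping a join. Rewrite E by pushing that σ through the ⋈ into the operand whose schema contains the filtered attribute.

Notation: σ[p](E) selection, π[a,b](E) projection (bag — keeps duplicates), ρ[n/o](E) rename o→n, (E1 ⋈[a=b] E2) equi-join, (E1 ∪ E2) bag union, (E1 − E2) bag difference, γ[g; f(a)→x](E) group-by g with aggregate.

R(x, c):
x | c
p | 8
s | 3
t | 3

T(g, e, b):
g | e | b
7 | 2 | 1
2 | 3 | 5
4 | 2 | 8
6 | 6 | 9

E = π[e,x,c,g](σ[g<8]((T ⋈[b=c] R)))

σ filters on g, owned by the left side.
E' = π[e,x,c,g]((σ[g<8](T) ⋈[b=c] R))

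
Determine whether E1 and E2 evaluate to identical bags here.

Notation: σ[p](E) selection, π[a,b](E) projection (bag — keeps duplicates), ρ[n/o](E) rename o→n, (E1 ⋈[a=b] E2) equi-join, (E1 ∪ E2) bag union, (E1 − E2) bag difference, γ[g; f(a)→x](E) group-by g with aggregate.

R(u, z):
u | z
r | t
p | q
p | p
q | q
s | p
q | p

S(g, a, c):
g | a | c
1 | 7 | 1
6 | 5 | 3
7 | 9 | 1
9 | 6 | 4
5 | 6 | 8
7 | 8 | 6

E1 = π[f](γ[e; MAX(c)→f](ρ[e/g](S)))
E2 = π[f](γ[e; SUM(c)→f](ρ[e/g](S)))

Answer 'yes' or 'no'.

E1 stepwise |·|:
  S → 6
  ρ[e/g](S) → 6
  γ[e; MAX(c)→f](ρ[e/g](S)) → 5
  π[f](γ[e; MAX(c)→f](ρ[e/g](S))) → 5
E2 stepwise |·|:
  S → 6
  ρ[e/g](S) → 6
  γ[e; SUM(c)→f](ρ[e/g](S)) → 5
  π[f](γ[e; SUM(c)→f](ρ[e/g](S))) → 5

E1 result:
f
1
3
4
6
8
E2 result:
f
1
3
4
7
8
Witness: (6,) appears 1× in E1 but 0× in E2.

no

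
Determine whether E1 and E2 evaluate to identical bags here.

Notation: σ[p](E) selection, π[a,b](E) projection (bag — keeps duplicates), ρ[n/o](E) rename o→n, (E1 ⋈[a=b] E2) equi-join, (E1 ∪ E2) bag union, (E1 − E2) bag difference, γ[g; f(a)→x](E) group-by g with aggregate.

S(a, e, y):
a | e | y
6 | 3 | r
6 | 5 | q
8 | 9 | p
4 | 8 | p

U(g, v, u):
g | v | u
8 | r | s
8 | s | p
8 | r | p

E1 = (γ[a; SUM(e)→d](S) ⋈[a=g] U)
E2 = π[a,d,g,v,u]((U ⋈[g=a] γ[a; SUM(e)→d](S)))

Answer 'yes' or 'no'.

E1 stepwise |·|:
  S → 4
  γ[a; SUM(e)→d](S) → 3
  U → 3
  (γ[a; SUM(e)→d](S) ⋈[a=g] U) → 3
E2 stepwise |·|:
  U → 3
  S → 4
  γ[a; SUM(e)→d](S) → 3
  (U ⋈[g=a] γ[a; SUM(e)→d](S)) → 3
  π[a,d,g,v,u]((U ⋈[g=a] γ[a; SUM(e)→d](S))) → 3

E1 and E2 produce the same multiset:
a | d | g | v | u
8 | 9 | 8 | r | p
8 | 9 | 8 | r | s
8 | 9 | 8 | s | p

yes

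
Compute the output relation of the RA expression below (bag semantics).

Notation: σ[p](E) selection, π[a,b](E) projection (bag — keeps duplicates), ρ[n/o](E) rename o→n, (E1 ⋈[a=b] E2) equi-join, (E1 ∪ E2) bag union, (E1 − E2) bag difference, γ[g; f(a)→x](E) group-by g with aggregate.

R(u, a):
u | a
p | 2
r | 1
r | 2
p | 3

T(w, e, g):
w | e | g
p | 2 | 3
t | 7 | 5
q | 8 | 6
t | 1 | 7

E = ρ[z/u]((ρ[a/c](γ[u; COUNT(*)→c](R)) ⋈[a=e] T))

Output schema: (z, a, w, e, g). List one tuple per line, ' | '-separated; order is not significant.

Row counts bottom-up:
  R → 4
  γ[u; COUNT(*)→c](R) → 2
  ρ[a/c](γ[u; COUNT(*)→c](R)) → 2
  T → 4
  (ρ[a/c](γ[u; COUNT(*)→c](R)) ⋈[a=e] T) → 2
  ρ[z/u]((ρ[a/c](γ[u; COUNT(*)→c](R)) ⋈[a=e] T)) → 2

== RESULT ==
z | a | w | e | g
p | 2 | p | 2 | 3
r | 2 | p | 2 | 3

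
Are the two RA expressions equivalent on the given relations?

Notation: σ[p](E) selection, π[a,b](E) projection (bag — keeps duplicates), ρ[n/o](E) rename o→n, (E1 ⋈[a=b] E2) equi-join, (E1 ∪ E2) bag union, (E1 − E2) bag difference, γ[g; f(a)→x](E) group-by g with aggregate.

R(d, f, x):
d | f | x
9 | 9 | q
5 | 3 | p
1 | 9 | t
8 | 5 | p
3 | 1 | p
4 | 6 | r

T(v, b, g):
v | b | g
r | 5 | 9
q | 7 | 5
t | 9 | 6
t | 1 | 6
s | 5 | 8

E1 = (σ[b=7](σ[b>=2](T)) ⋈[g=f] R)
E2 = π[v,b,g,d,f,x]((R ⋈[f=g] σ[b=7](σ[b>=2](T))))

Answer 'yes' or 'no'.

E1 subexpression sizes:
  T → 5
  σ[b>=2](T) → 4
  σ[b=7](σ[b>=2](T)) → 1
  R → 6
  (σ[b=7](σ[b>=2](T)) ⋈[g=f] R) → 1
E2 subexpression sizes:
  R → 6
  T → 5
  σ[b>=2](T) → 4
  σ[b=7](σ[b>=2](T)) → 1
  (R ⋈[f=g] σ[b=7](σ[b>=2](T))) → 1
  π[v,b,g,d,f,x]((R ⋈[f=g] σ[b=7](σ[b>=2](T)))) → 1

E1 and E2 produce the same multiset:
v | b | g | d | f | x
q | 7 | 5 | 8 | 5 | p

yes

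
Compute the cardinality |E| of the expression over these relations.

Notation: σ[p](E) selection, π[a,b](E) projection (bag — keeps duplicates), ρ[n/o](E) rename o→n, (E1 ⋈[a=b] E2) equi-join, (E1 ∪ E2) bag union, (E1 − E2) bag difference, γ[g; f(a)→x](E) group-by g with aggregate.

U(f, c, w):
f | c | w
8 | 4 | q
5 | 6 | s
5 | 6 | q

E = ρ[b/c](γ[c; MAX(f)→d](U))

Row counts bottom-up:
  U → 3
  γ[c; MAX(f)→d](U) → 2
  ρ[b/c](γ[c; MAX(f)→d](U)) → 2

|E| = 2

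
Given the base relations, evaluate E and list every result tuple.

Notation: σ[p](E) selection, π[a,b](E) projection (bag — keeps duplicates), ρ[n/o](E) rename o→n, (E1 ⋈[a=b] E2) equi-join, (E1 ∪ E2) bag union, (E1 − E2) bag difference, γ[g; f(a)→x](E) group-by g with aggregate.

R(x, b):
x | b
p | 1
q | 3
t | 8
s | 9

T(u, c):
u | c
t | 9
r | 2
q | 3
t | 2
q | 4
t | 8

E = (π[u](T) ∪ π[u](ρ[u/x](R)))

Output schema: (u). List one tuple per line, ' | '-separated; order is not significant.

Row counts bottom-up:
  T → 6
  π[u](T) → 6
  R → 4
  ρ[u/x](R) → 4
  π[u](ρ[u/x](R)) → 4
  (π[u](T) ∪ π[u](ρ[u/x](R))) → 10

== RESULT ==
u
p
q
q
q
r
s
t
t
t
t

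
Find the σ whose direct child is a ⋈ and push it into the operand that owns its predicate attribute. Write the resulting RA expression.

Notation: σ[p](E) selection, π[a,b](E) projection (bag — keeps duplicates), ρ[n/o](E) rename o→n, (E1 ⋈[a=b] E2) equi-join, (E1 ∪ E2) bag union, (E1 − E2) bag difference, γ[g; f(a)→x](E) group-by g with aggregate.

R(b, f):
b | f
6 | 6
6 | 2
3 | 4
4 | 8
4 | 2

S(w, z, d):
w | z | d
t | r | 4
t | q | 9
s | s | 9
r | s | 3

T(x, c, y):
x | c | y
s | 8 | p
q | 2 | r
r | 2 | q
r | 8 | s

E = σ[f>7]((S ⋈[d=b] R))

σ filters on f, owned by the right side.
E' = (S ⋈[d=b] σ[f>7](R))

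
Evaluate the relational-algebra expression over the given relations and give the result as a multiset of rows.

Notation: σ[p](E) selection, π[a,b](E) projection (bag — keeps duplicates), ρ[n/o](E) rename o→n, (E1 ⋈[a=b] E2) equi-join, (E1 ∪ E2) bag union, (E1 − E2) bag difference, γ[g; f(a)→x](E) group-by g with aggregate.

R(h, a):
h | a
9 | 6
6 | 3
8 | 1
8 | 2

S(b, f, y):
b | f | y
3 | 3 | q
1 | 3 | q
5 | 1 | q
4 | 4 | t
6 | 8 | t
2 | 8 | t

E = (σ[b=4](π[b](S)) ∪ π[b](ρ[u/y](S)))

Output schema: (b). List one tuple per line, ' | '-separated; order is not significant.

Stepwise |·|:
  S → 6
  π[b](S) → 6
  σ[b=4](π[b](S)) → 1
  S → 6
  ρ[u/y](S) → 6
  π[b](ρ[u/y](S)) → 6
  (σ[b=4](π[b](S)) ∪ π[b](ρ[u/y](S))) → 7

== RESULT ==
b
1
2
3
4
4
5
6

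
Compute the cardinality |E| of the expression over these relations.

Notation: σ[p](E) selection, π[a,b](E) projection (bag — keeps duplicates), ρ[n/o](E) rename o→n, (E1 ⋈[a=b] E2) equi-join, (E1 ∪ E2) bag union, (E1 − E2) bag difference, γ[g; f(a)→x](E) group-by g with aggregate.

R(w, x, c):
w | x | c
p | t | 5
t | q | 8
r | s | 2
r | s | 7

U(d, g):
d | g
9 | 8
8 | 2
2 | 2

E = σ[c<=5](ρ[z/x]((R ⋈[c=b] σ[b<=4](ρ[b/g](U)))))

Row counts bottom-up:
  R → 4
  U → 3
  ρ[b/g](U) → 3
  σ[b<=4](ρ[b/g](U)) → 2
  (R ⋈[c=b] σ[b<=4](ρ[b/g](U))) → 2
  ρ[z/x]((R ⋈[c=b] σ[b<=4](ρ[b/g](U)))) → 2
  σ[c<=5](ρ[z/x]((R ⋈[c=b] σ[b<=4](ρ[b/g](U))))) → 2

|E| = 2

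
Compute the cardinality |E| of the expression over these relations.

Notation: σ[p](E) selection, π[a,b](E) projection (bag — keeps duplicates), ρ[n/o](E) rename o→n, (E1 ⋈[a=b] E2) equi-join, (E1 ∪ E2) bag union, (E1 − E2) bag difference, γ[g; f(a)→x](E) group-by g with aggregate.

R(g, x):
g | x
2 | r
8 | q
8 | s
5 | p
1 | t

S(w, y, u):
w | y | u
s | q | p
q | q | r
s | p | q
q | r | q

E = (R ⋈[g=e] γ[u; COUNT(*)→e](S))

Subexpression sizes:
  R → 5
  S → 4
  γ[u; COUNT(*)→e](S) → 3
  (R ⋈[g=e] γ[u; COUNT(*)→e](S)) → 3

|E| = 3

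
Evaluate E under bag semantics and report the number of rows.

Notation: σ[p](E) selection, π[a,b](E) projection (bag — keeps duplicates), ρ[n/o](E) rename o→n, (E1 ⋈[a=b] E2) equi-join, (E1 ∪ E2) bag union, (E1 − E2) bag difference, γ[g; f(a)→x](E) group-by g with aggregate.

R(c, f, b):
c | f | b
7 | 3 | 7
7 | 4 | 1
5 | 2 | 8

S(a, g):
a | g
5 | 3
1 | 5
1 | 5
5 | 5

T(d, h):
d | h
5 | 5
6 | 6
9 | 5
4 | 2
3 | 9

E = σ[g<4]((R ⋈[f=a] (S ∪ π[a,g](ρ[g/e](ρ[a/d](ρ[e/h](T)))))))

Row counts bottom-up:
  R → 3
  S → 4
  T → 5
  ρ[e/h](T) → 5
  ρ[a/d](ρ[e/h](T)) → 5
  ρ[g/e](ρ[a/d](ρ[e/h](T))) → 5
  π[a,g](ρ[g/e](ρ[a/d](ρ[e/h](T)))) → 5
  (S ∪ π[a,g](ρ[g/e](ρ[a/d](ρ[e/h](T))))) → 9
  (R ⋈[f=a] (S ∪ π[a,g](ρ[g/e](ρ[a/d](ρ[e/h](T)))))) → 2
  σ[g<4]((R ⋈[f=a] (S ∪ π[a,g](ρ[g/e](ρ[a/d](ρ[e/h](T))))))) → 1

|E| = 1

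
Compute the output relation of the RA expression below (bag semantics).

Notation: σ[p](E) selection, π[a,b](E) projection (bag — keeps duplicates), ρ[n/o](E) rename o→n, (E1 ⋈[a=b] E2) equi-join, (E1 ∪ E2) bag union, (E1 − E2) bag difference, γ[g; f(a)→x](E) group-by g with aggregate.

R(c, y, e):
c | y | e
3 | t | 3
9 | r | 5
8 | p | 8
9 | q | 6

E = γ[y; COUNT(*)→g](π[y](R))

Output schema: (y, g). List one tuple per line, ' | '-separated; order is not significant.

Subexpression sizes:
  R → 4
  π[y](R) → 4
  γ[y; COUNT(*)→g](π[y](R)) → 4

== RESULT ==
y | g
p | 1
q | 1
r | 1
t | 1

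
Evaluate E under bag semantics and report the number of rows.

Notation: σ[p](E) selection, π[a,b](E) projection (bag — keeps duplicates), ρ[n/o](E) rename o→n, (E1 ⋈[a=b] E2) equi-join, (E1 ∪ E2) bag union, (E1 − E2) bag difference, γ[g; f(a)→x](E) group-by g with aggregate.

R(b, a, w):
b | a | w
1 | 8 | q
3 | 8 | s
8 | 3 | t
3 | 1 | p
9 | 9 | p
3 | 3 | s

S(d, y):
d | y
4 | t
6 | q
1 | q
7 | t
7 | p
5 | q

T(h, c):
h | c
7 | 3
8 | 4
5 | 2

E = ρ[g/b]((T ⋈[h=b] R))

Per-node cardinality:
  T → 3
  R → 6
  (T ⋈[h=b] R) → 1
  ρ[g/b]((T ⋈[h=b] R)) → 1

|E| = 1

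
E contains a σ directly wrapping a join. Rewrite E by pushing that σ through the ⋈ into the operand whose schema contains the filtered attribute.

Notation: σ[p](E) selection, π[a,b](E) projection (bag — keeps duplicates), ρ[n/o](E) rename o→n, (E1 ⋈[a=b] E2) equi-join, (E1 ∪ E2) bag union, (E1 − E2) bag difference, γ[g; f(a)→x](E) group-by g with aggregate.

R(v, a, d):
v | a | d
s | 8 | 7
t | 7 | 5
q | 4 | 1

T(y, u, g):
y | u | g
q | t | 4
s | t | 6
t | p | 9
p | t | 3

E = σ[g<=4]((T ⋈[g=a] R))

σ filters on g, owned by the left side.
E' = (σ[g<=4](T) ⋈[g=a] R)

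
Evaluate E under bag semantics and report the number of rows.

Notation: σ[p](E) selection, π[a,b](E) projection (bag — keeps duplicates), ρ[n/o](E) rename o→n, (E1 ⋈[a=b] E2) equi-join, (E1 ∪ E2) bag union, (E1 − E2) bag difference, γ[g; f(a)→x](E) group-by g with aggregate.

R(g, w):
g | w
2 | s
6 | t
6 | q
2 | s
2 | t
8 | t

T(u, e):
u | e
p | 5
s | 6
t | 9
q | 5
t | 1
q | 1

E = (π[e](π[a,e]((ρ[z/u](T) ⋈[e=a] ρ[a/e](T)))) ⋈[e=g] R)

Stepwise |·|:
  T → 6
  ρ[z/u](T) → 6
  T → 6
  ρ[a/e](T) → 6
  (ρ[z/u](T) ⋈[e=a] ρ[a/e](T)) → 10
  π[a,e]((ρ[z/u](T) ⋈[e=a] ρ[a/e](T))) → 10
  π[e](π[a,e]((ρ[z/u](T) ⋈[e=a] ρ[a/e](T)))) → 10
  R → 6
  (π[e](π[a,e]((ρ[z/u](T) ⋈[e=a] ρ[a/e](T)))) ⋈[e=g] R) → 2

|E| = 2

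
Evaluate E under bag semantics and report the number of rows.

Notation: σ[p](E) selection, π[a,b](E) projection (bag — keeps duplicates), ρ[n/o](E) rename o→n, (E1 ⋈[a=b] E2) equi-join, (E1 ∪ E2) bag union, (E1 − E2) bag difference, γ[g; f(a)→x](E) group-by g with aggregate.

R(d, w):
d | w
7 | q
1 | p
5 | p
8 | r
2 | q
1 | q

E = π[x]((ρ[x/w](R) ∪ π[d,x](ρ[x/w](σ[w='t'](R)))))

Per-node cardinality:
  R → 6
  ρ[x/w](R) → 6
  R → 6
  σ[w='t'](R) → 0
  ρ[x/w](σ[w='t'](R)) → 0
  π[d,x](ρ[x/w](σ[w='t'](R))) → 0
  (ρ[x/w](R) ∪ π[d,x](ρ[x/w](σ[w='t'](R)))) → 6
  π[x]((ρ[x/w](R) ∪ π[d,x](ρ[x/w](σ[w='t'](R))))) → 6

|E| = 6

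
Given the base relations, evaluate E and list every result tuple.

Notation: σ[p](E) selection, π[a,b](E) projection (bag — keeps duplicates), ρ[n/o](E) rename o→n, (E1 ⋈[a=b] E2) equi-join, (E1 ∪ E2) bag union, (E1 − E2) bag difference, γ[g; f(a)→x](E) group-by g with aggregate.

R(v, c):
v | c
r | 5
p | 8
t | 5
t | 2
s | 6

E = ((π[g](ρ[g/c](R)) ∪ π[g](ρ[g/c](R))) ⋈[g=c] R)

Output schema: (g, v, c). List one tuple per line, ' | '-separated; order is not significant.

Row counts bottom-up:
  R → 5
  ρ[g/c](R) → 5
  π[g](ρ[g/c](R)) → 5
  R → 5
  ρ[g/c](R) → 5
  π[g](ρ[g/c](R)) → 5
  (π[g](ρ[g/c](R)) ∪ π[g](ρ[g/c](R))) → 10
  R → 5
  ((π[g](ρ[g/c](R)) ∪ π[g](ρ[g/c](R))) ⋈[g=c] R) → 14

== RESULT ==
g | v | c
2 | t | 2
2 | t | 2
5 | r | 5
5 | r | 5
5 | r | 5
5 | r | 5
5 | t | 5
5 | t | 5
5 | t | 5
5 | t | 5
6 | s | 6
6 | s | 6
8 | p | 8
8 | p | 8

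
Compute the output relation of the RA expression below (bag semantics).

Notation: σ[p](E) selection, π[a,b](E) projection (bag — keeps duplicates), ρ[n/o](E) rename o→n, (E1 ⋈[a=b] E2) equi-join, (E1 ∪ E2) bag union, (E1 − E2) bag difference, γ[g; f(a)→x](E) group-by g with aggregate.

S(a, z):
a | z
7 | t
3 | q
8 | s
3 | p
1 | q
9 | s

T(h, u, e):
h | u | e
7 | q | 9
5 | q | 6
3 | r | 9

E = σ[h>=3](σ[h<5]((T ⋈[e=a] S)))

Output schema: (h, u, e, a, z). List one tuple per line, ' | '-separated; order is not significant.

Per-node cardinality:
  T → 3
  S → 6
  (T ⋈[e=a] S) → 2
  σ[h<5]((T ⋈[e=a] S)) → 1
  σ[h>=3](σ[h<5]((T ⋈[e=a] S))) → 1

== RESULT ==
h | u | e | a | z
3 | r | 9 | 9 | s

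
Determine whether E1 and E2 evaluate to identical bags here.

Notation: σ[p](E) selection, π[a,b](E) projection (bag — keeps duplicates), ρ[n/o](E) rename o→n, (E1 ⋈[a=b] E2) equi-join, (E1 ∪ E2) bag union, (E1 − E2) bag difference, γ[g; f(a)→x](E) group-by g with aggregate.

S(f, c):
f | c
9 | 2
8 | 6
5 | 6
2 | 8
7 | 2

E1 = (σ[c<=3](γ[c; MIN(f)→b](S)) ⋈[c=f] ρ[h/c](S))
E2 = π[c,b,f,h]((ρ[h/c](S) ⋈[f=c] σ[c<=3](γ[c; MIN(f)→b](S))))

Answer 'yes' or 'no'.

E1 stepwise |·|:
  S → 5
  γ[c; MIN(f)→b](S) → 3
  σ[c<=3](γ[c; MIN(f)→b](S)) → 1
  S → 5
  ρ[h/c](S) → 5
  (σ[c<=3](γ[c; MIN(f)→b](S)) ⋈[c=f] ρ[h/c](S)) → 1
E2 stepwise |·|:
  S → 5
  ρ[h/c](S) → 5
  S → 5
  γ[c; MIN(f)→b](S) → 3
  σ[c<=3](γ[c; MIN(f)→b](S)) → 1
  (ρ[h/c](S) ⋈[f=c] σ[c<=3](γ[c; MIN(f)→b](S))) → 1
  π[c,b,f,h]((ρ[h/c](S) ⋈[f=c] σ[c<=3](γ[c; MIN(f)→b](S)))) → 1

E1 and E2 produce the same multiset:
c | b | f | h
2 | 7 | 2 | 8

yes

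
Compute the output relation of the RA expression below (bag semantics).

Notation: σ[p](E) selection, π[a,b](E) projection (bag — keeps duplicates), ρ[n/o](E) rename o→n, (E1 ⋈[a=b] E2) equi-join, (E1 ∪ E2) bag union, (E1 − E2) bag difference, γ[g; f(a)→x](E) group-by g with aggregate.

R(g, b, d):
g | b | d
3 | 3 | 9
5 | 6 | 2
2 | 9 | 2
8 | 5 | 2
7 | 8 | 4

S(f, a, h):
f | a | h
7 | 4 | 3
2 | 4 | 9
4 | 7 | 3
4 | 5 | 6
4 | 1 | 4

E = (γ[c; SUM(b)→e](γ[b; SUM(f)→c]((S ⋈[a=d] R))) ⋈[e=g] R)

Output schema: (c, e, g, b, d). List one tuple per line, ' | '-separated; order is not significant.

Subexpression sizes:
  S → 5
  R → 5
  (S ⋈[a=d] R) → 2
  γ[b; SUM(f)→c]((S ⋈[a=d] R)) → 1
  γ[c; SUM(b)→e](γ[b; SUM(f)→c]((S ⋈[a=d] R))) → 1
  R → 5
  (γ[c; SUM(b)→e](γ[b; SUM(f)→c]((S ⋈[a=d] R))) ⋈[e=g] R) → 1

== RESULT ==
c | e | g | b | d
9 | 8 | 8 | 5 | 2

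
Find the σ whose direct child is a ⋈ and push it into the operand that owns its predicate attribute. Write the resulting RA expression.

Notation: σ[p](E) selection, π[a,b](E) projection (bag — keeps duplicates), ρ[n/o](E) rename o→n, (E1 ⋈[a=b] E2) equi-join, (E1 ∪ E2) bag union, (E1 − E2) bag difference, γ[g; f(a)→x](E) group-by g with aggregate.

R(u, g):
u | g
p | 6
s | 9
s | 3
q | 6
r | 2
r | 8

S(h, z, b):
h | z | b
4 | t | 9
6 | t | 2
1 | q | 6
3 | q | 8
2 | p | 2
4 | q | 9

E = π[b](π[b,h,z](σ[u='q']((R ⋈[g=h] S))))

σ filters on u, owned by the left side.
E' = π[b](π[b,h,z]((σ[u='q'](R) ⋈[g=h] S)))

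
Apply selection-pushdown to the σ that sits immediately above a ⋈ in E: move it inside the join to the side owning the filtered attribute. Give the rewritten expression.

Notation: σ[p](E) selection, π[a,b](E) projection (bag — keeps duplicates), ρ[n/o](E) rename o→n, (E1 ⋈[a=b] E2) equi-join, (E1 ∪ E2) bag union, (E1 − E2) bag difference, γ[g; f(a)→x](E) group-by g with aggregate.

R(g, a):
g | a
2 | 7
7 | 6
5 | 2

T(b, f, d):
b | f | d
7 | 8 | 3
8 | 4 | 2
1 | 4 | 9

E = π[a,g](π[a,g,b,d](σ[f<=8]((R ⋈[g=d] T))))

σ filters on f, owned by the right side.
E' = π[a,g](π[a,g,b,d]((R ⋈[g=d] σ[f<=8](T))))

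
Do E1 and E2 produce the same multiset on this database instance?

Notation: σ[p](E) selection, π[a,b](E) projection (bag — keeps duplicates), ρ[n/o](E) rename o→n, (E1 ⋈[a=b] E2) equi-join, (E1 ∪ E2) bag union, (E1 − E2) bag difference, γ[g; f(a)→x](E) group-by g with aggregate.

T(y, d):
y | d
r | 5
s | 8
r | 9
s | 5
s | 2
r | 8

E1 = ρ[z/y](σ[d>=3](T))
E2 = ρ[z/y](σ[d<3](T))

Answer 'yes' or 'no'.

E1 row counts bottom-up:
  T → 6
  σ[d>=3](T) → 5
  ρ[z/y](σ[d>=3](T)) → 5
E2 row counts bottom-up:
  T → 6
  σ[d<3](T) → 1
  ρ[z/y](σ[d<3](T)) → 1

E1 result:
z | d
r | 5
r | 8
r | 9
s | 5
s | 8
E2 result:
z | d
s | 2
Witness: ('r', 8) appears 1× in E1 but 0× in E2.

no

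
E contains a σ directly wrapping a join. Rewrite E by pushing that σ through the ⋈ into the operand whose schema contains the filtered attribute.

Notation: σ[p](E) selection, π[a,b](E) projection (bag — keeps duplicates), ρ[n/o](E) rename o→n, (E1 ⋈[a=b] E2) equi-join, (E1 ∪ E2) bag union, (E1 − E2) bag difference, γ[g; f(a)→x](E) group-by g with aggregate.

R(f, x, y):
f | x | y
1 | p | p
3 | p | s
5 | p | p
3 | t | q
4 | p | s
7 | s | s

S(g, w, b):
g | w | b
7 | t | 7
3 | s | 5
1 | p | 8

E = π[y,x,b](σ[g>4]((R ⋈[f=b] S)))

σ filters on g, owned by the right side.
E' = π[y,x,b]((R ⋈[f=b] σ[g>4](S)))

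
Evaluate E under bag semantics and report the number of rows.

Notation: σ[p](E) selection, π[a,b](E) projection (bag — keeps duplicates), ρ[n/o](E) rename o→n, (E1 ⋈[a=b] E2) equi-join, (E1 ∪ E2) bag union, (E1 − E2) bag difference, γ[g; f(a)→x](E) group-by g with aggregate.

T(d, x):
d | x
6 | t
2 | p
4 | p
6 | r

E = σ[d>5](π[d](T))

Per-node cardinality:
  T → 4
  π[d](T) → 4
  σ[d>5](π[d](T)) → 2

|E| = 2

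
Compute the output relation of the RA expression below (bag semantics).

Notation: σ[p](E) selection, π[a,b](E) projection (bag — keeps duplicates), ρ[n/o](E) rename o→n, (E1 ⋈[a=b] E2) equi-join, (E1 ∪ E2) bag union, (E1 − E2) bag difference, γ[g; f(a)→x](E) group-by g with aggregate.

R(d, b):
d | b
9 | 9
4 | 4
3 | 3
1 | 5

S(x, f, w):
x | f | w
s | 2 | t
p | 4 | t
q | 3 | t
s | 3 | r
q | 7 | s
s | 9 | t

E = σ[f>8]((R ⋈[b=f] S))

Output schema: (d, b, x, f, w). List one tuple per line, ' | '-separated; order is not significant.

Per-node cardinality:
  R → 4
  S → 6
  (R ⋈[b=f] S) → 4
  σ[f>8]((R ⋈[b=f] S)) → 1

== RESULT ==
d | b | x | f | w
9 | 9 | s | 9 | t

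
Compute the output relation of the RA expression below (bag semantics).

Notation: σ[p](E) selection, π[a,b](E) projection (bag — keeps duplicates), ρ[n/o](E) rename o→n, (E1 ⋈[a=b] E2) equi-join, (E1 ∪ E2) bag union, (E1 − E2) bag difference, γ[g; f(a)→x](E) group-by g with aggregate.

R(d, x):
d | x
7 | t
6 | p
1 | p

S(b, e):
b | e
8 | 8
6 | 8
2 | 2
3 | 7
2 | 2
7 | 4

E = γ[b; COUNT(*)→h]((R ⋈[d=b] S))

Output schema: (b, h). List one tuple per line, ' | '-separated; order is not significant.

Subexpression sizes:
  R → 3
  S → 6
  (R ⋈[d=b] S) → 2
  γ[b; COUNT(*)→h]((R ⋈[d=b] S)) → 2

== RESULT ==
b | h
6 | 1
7 | 1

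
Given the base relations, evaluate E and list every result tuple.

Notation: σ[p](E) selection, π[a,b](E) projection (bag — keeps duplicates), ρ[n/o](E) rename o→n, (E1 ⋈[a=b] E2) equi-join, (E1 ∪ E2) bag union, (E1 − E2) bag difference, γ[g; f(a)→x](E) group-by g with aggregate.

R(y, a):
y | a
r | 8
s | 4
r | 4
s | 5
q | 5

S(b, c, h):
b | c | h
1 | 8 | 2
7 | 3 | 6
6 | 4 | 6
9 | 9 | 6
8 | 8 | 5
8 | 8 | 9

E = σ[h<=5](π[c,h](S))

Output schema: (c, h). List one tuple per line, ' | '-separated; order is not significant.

Subexpression sizes:
  S → 6
  π[c,h](S) → 6
  σ[h<=5](π[c,h](S)) → 2

== RESULT ==
c | h
8 | 2
8 | 5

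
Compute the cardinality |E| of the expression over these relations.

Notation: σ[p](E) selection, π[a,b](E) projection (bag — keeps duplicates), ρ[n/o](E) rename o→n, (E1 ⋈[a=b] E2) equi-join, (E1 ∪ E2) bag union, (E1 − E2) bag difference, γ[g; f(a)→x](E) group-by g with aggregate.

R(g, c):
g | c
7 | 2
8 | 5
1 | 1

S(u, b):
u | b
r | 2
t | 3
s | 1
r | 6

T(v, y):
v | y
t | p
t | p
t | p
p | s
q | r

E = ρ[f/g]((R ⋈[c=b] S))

Row counts bottom-up:
  R → 3
  S → 4
  (R ⋈[c=b] S) → 2
  ρ[f/g]((R ⋈[c=b] S)) → 2

|E| = 2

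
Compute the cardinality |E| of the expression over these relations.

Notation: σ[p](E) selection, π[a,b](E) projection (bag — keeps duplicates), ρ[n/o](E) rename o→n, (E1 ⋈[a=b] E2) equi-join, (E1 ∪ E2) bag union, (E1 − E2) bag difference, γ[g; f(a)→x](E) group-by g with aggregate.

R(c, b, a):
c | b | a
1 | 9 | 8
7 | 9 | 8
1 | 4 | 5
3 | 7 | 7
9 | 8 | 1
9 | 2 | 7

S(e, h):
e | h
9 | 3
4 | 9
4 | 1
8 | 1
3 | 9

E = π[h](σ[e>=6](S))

Per-node cardinality:
  S → 5
  σ[e>=6](S) → 2
  π[h](σ[e>=6](S)) → 2

|E| = 2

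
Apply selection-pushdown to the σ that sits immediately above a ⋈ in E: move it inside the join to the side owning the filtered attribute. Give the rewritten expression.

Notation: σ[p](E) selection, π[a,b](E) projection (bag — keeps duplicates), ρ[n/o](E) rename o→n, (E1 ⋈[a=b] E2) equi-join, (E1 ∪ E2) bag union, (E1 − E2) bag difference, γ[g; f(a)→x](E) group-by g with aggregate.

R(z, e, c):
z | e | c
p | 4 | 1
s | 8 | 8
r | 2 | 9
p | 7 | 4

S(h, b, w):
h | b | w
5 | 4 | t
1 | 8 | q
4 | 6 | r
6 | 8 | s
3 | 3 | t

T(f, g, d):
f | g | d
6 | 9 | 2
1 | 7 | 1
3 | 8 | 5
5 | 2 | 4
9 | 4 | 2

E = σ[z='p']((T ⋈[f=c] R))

σ filters on z, owned by the right side.
E' = (T ⋈[f=c] σ[z='p'](R))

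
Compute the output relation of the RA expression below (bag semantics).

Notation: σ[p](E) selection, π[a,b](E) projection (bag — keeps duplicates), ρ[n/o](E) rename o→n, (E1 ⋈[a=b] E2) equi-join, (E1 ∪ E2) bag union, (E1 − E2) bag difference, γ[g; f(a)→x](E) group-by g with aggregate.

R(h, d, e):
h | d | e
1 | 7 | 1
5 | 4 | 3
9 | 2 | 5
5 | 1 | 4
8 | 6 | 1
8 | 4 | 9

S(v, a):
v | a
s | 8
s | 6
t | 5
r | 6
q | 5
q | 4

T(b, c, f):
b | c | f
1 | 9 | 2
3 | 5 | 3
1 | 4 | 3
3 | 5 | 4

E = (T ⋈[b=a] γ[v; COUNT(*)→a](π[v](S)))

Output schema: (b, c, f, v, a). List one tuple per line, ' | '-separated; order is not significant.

Per-node cardinality:
  T → 4
  S → 6
  π[v](S) → 6
  γ[v; COUNT(*)→a](π[v](S)) → 4
  (T ⋈[b=a] γ[v; COUNT(*)→a](π[v](S))) → 4

== RESULT ==
b | c | f | v | a
1 | 4 | 3 | r | 1
1 | 4 | 3 | t | 1
1 | 9 | 2 | r | 1
1 | 9 | 2 | t | 1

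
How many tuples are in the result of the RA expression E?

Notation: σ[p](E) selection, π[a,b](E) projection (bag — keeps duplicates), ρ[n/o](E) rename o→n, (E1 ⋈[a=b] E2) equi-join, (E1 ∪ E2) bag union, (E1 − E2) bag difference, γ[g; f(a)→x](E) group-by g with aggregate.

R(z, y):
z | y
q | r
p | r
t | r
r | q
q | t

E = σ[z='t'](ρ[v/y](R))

Stepwise |·|:
  R → 5
  ρ[v/y](R) → 5
  σ[z='t'](ρ[v/y](R)) → 1

|E| = 1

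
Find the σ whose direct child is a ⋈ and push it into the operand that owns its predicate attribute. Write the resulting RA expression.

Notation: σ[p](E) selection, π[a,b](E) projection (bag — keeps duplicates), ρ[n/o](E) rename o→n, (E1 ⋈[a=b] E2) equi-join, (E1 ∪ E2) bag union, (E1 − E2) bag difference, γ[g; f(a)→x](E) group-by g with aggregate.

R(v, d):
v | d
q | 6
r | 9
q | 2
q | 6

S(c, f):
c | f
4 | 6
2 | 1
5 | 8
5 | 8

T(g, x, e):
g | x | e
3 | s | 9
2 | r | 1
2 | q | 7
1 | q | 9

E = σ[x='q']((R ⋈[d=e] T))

σ filters on x, owned by the right side.
E' = (R ⋈[d=e] σ[x='q'](T))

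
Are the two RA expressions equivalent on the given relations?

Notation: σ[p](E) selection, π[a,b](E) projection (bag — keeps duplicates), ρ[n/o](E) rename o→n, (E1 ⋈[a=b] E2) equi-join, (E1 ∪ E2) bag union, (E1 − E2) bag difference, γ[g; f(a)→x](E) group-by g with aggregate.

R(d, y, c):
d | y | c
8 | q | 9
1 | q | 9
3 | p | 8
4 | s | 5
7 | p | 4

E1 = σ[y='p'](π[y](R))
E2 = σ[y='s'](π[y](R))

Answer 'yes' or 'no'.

E1 per-node cardinality:
  R → 5
  π[y](R) → 5
  σ[y='p'](π[y](R)) → 2
E2 per-node cardinality:
  R → 5
  π[y](R) → 5
  σ[y='s'](π[y](R)) → 1

E1 result:
y
p
p
E2 result:
y
s
Witness: ('p',) appears 2× in E1 but 0× in E2.

no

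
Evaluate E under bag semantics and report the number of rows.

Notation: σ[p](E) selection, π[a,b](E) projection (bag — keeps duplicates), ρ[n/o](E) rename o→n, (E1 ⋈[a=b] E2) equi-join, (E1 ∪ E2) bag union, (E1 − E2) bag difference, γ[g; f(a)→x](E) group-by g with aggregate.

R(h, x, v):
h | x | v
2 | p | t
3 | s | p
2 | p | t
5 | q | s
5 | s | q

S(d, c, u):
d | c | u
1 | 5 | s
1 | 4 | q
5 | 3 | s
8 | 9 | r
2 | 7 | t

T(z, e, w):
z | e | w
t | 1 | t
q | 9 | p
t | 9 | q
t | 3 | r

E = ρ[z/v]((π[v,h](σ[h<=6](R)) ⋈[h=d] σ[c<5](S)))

Subexpression sizes:
  R → 5
  σ[h<=6](R) → 5
  π[v,h](σ[h<=6](R)) → 5
  S → 5
  σ[c<5](S) → 2
  (π[v,h](σ[h<=6](R)) ⋈[h=d] σ[c<5](S)) → 2
  ρ[z/v]((π[v,h](σ[h<=6](R)) ⋈[h=d] σ[c<5](S))) → 2

|E| = 2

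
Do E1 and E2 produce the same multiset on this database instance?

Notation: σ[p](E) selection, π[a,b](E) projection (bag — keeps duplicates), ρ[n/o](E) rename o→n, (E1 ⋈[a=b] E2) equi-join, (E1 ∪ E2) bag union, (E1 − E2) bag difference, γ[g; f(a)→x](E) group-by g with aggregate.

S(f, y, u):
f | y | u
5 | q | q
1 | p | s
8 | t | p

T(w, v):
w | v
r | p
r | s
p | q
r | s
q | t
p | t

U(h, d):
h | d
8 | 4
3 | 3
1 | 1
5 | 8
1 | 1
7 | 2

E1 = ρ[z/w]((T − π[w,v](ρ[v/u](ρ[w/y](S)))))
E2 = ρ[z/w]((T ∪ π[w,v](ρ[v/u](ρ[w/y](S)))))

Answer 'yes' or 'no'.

E1 row counts bottom-up:
  T → 6
  S → 3
  ρ[w/y](S) → 3
  ρ[v/u](ρ[w/y](S)) → 3
  π[w,v](ρ[v/u](ρ[w/y](S))) → 3
  (T − π[w,v](ρ[v/u](ρ[w/y](S)))) → 6
  ρ[z/w]((T − π[w,v](ρ[v/u](ρ[w/y](S))))) → 6
E2 row counts bottom-up:
  T → 6
  S → 3
  ρ[w/y](S) → 3
  ρ[v/u](ρ[w/y](S)) → 3
  π[w,v](ρ[v/u](ρ[w/y](S))) → 3
  (T ∪ π[w,v](ρ[v/u](ρ[w/y](S)))) → 9
  ρ[z/w]((T ∪ π[w,v](ρ[v/u](ρ[w/y](S))))) → 9

E1 result:
z | v
p | q
p | t
q | t
r | p
r | s
r | s
E2 result:
z | v
p | q
p | s
p | t
q | q
q | t
r | p
r | s
r | s
t | p
Witness: ('p', 's') appears 0× in E1 but 1× in E2.

no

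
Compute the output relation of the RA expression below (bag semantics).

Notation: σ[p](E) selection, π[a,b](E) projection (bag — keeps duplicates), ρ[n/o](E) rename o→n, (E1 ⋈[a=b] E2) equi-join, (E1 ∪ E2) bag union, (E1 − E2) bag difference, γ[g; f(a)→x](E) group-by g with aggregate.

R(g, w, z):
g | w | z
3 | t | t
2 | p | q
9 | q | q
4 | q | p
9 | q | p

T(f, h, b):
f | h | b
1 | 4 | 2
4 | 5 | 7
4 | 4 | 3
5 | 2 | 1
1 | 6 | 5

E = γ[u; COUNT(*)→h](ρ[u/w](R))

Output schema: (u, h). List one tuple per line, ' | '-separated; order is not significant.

Stepwise |·|:
  R → 5
  ρ[u/w](R) → 5
  γ[u; COUNT(*)→h](ρ[u/w](R)) → 3

== RESULT ==
u | h
p | 1
q | 3
t | 1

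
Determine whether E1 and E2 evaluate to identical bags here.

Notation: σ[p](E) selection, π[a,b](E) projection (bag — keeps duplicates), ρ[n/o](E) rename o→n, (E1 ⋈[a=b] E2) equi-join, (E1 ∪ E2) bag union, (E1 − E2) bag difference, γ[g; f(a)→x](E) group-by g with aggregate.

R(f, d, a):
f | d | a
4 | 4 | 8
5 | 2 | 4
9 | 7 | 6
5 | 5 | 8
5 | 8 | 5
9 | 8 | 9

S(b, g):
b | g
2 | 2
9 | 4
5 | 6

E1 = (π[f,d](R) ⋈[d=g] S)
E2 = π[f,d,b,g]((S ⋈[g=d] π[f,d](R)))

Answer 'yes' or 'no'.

E1 stepwise |·|:
  R → 6
  π[f,d](R) → 6
  S → 3
  (π[f,d](R) ⋈[d=g] S) → 2
E2 stepwise |·|:
  S → 3
  R → 6
  π[f,d](R) → 6
  (S ⋈[g=d] π[f,d](R)) → 2
  π[f,d,b,g]((S ⋈[g=d] π[f,d](R))) → 2

E1 and E2 produce the same multiset:
f | d | b | g
4 | 4 | 9 | 4
5 | 2 | 2 | 2

yes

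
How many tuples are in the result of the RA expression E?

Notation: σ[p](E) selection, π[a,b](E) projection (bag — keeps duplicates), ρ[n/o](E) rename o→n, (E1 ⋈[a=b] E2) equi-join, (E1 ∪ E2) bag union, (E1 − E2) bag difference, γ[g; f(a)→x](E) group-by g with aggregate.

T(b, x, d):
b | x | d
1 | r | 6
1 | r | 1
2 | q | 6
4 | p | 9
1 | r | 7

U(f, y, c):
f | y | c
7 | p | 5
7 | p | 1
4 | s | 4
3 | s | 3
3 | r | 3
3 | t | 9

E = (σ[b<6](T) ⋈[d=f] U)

Per-node cardinality:
  T → 5
  σ[b<6](T) → 5
  U → 6
  (σ[b<6](T) ⋈[d=f] U) → 2

|E| = 2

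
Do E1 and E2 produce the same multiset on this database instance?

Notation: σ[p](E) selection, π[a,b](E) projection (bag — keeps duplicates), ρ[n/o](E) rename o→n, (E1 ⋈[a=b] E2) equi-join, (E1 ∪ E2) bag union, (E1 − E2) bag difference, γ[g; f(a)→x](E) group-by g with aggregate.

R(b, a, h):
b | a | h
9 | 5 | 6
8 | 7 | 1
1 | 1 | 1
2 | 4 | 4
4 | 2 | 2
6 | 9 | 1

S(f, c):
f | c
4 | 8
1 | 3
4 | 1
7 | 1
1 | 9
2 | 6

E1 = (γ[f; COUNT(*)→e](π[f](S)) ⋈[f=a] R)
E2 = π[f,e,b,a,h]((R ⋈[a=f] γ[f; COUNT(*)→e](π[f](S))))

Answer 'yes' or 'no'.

E1 per-node cardinality:
  S → 6
  π[f](S) → 6
  γ[f; COUNT(*)→e](π[f](S)) → 4
  R → 6
  (γ[f; COUNT(*)→e](π[f](S)) ⋈[f=a] R) → 4
E2 per-node cardinality:
  R → 6
  S → 6
  π[f](S) → 6
  γ[f; COUNT(*)→e](π[f](S)) → 4
  (R ⋈[a=f] γ[f; COUNT(*)→e](π[f](S))) → 4
  π[f,e,b,a,h]((R ⋈[a=f] γ[f; COUNT(*)→e](π[f](S)))) → 4

E1 and E2 produce the same multiset:
f | e | b | a | h
1 | 2 | 1 | 1 | 1
2 | 1 | 4 | 2 | 2
4 | 2 | 2 | 4 | 4
7 | 1 | 8 | 7 | 1

yes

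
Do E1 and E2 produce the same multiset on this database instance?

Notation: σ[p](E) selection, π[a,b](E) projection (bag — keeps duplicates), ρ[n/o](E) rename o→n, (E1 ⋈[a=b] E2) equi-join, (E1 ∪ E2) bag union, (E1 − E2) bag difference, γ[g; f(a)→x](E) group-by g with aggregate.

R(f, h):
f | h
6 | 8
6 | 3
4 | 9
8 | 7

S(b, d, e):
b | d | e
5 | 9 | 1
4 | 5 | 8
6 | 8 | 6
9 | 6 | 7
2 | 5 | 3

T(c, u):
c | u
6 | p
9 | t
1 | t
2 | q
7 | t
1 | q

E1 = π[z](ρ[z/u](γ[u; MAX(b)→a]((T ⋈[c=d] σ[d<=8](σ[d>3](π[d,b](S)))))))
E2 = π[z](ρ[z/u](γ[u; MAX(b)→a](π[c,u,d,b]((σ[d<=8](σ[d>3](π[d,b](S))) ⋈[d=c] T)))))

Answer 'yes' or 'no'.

E1 per-node cardinality:
  T → 6
  S → 5
  π[d,b](S) → 5
  σ[d>3](π[d,b](S)) → 5
  σ[d<=8](σ[d>3](π[d,b](S))) → 4
  (T ⋈[c=d] σ[d<=8](σ[d>3](π[d,b](S)))) → 1
  γ[u; MAX(b)→a]((T ⋈[c=d] σ[d<=8](σ[d>3](π[d,b](S))))) → 1
  ρ[z/u](γ[u; MAX(b)→a]((T ⋈[c=d] σ[d<=8](σ[d>3](π[d,b](S)))))) → 1
  π[z](ρ[z/u](γ[u; MAX(b)→a]((T ⋈[c=d] σ[d<=8](σ[d>3](π[d,b](S))))))) → 1
E2 per-node cardinality:
  S → 5
  π[d,b](S) → 5
  σ[d>3](π[d,b](S)) → 5
  σ[d<=8](σ[d>3](π[d,b](S))) → 4
  T → 6
  (σ[d<=8](σ[d>3](π[d,b](S))) ⋈[d=c] T) → 1
  π[c,u,d,b]((σ[d<=8](σ[d>3](π[d,b](S))) ⋈[d=c] T)) → 1
  γ[u; MAX(b)→a](π[c,u,d,b]((σ[d<=8](σ[d>3](π[d,b](S))) ⋈[d=c] T))) → 1
  ρ[z/u](γ[u; MAX(b)→a](π[c,u,d,b]((σ[d<=8](σ[d>3](π[d,b](S))) ⋈[d=c] T)))) → 1
  π[z](ρ[z/u](γ[u; MAX(b)→a](π[c,u,d,b]((σ[d<=8](σ[d>3](π[d,b](S))) ⋈[d=c] T))))) → 1

E1 and E2 produce the same multiset:
z
p

yes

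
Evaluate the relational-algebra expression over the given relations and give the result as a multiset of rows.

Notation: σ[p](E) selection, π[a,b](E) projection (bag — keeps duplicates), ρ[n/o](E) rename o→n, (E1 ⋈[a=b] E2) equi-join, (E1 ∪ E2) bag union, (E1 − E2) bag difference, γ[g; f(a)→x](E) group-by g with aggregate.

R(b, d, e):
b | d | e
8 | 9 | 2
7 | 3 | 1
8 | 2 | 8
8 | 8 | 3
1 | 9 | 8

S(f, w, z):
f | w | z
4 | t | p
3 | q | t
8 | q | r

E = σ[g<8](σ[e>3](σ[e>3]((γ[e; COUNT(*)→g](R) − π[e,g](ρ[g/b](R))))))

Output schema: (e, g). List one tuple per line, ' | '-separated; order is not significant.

Stepwise |·|:
  R → 5
  γ[e; COUNT(*)→g](R) → 4
  R → 5
  ρ[g/b](R) → 5
  π[e,g](ρ[g/b](R)) → 5
  (γ[e; COUNT(*)→g](R) − π[e,g](ρ[g/b](R))) → 4
  σ[e>3]((γ[e; COUNT(*)→g](R) − π[e,g](ρ[g/b](R)))) → 1
  σ[e>3](σ[e>3]((γ[e; COUNT(*)→g](R) − π[e,g](ρ[g/b](R))))) → 1
  σ[g<8](σ[e>3](σ[e>3]((γ[e; COUNT(*)→g](R) − π[e,g](ρ[g/b](R)))))) → 1

== RESULT ==
e | g
8 | 2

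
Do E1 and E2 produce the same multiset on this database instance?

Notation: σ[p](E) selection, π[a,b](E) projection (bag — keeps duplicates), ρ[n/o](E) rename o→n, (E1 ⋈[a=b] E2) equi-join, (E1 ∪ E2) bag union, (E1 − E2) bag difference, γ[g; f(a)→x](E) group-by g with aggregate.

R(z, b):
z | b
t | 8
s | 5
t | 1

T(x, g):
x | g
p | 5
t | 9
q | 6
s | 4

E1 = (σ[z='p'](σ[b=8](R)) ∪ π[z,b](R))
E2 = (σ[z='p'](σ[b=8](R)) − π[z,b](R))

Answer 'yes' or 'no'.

E1 stepwise |·|:
  R → 3
  σ[b=8](R) → 1
  σ[z='p'](σ[b=8](R)) → 0
  R → 3
  π[z,b](R) → 3
  (σ[z='p'](σ[b=8](R)) ∪ π[z,b](R)) → 3
E2 stepwise |·|:
  R → 3
  σ[b=8](R) → 1
  σ[z='p'](σ[b=8](R)) → 0
  R → 3
  π[z,b](R) → 3
  (σ[z='p'](σ[b=8](R)) − π[z,b](R)) → 0

E1 result:
z | b
s | 5
t | 1
t | 8
E2 result:
z | b
(0 rows)
Witness: ('t', 8) appears 1× in E1 but 0× in E2.

no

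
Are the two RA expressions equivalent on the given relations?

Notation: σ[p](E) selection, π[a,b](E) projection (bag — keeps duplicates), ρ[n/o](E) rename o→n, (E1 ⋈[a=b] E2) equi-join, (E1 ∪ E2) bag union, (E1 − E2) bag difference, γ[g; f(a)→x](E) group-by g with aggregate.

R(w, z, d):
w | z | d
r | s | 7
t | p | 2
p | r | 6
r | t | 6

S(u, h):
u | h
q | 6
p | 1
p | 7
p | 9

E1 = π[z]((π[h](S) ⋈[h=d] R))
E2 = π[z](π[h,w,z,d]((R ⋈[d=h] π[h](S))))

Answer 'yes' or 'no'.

E1 per-node cardinality:
  S → 4
  π[h](S) → 4
  R → 4
  (π[h](S) ⋈[h=d] R) → 3
  π[z]((π[h](S) ⋈[h=d] R)) → 3
E2 per-node cardinality:
  R → 4
  S → 4
  π[h](S) → 4
  (R ⋈[d=h] π[h](S)) → 3
  π[h,w,z,d]((R ⋈[d=h] π[h](S))) → 3
  π[z](π[h,w,z,d]((R ⋈[d=h] π[h](S)))) → 3

E1 and E2 produce the same multiset:
z
r
s
t

yes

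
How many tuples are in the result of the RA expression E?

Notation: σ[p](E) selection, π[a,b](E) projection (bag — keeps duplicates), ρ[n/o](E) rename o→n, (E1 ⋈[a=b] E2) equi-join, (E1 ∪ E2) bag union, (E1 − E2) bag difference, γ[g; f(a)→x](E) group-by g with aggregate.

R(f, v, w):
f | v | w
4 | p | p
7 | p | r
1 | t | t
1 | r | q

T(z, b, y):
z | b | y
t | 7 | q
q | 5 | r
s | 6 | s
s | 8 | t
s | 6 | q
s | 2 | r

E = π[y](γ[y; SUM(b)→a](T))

Row counts bottom-up:
  T → 6
  γ[y; SUM(b)→a](T) → 4
  π[y](γ[y; SUM(b)→a](T)) → 4

|E| = 4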